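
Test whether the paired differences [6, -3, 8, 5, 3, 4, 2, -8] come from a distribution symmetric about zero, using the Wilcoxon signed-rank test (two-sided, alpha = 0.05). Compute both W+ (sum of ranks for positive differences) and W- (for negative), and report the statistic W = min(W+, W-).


Step 1: Drop any zero differences (none here) and take |d_i|.
|d| = [6, 3, 8, 5, 3, 4, 2, 8]
Step 2: Midrank |d_i| (ties get averaged ranks).
ranks: |6|->6, |3|->2.5, |8|->7.5, |5|->5, |3|->2.5, |4|->4, |2|->1, |8|->7.5
Step 3: Attach original signs; sum ranks with positive sign and with negative sign.
W+ = 6 + 7.5 + 5 + 2.5 + 4 + 1 = 26
W- = 2.5 + 7.5 = 10
(Check: W+ + W- = 36 should equal n(n+1)/2 = 36.)
Step 4: Test statistic W = min(W+, W-) = 10.
Step 5: Ties in |d|, so use the tie-corrected normal approximation.
        E[W] = n(n+1)/4 = 8*9/4 = 18.
        Tie groups: |d|=3 (t=2), |d|=8 (t=2); sum(t^3 - t) = 12.
        Var[W] = n(n+1)(2n+1)/24 - sum(t^3-t)/48 = 1224/24 - 12/48 = 50.75.
        z = (W - E[W]) / sqrt(Var[W]) = (10 - 18) / 7.1239 = -1.1230.
        Two-sided p = 2*Phi(z) = 0.261446.
Step 6: alpha = 0.05. fail to reject H0.

W+ = 26, W- = 10, W = min = 10, p = 0.261446, fail to reject H0.


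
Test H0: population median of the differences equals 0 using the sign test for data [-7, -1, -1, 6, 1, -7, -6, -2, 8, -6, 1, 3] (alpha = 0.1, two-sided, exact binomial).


Step 1: Discard zero differences. Original n = 12; n_eff = number of nonzero differences = 12.
Nonzero differences (with sign): -7, -1, -1, +6, +1, -7, -6, -2, +8, -6, +1, +3
Step 2: Count signs: positive = 5, negative = 7.
Step 3: Under H0: P(positive) = 0.5, so the number of positives S ~ Bin(12, 0.5).
Step 4: Two-sided exact p-value = sum of Bin(12,0.5) probabilities at or below the observed probability = 0.774414.
Step 5: alpha = 0.1. fail to reject H0.

n_eff = 12, pos = 5, neg = 7, p = 0.774414, fail to reject H0.


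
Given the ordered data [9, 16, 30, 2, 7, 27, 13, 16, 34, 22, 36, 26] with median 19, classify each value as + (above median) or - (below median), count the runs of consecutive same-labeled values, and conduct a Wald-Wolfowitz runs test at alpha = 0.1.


Step 1: Compute median = 19; label A = above, B = below.
Labels in order: BBABBABBAAAA  (n_A = 6, n_B = 6)
Step 2: Count runs R = 6.
Step 3: Under H0 (random ordering), E[R] = 2*n_A*n_B/(n_A+n_B) + 1 = 2*6*6/12 + 1 = 7.0000.
        Var[R] = 2*n_A*n_B*(2*n_A*n_B - n_A - n_B) / ((n_A+n_B)^2 * (n_A+n_B-1)) = 4320/1584 = 2.7273.
        SD[R] = 1.6514.
Step 4: Continuity-corrected z = (R + 0.5 - E[R]) / SD[R] = (6 + 0.5 - 7.0000) / 1.6514 = -0.3028.
Step 5: Two-sided p-value via normal approximation = 2*(1 - Phi(|z|)) = 0.762069.
Step 6: alpha = 0.1. fail to reject H0.

R = 6, z = -0.3028, p = 0.762069, fail to reject H0.


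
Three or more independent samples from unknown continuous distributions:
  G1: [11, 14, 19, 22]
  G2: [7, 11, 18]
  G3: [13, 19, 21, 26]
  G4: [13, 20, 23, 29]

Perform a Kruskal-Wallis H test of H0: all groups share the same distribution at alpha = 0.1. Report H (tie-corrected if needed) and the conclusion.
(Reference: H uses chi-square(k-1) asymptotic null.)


Step 1: Combine all N = 15 observations and assign midranks.
sorted (value, group, rank): (7,G2,1), (11,G1,2.5), (11,G2,2.5), (13,G3,4.5), (13,G4,4.5), (14,G1,6), (18,G2,7), (19,G1,8.5), (19,G3,8.5), (20,G4,10), (21,G3,11), (22,G1,12), (23,G4,13), (26,G3,14), (29,G4,15)
Step 2: Sum ranks within each group.
R_1 = 29 (n_1 = 4)
R_2 = 10.5 (n_2 = 3)
R_3 = 38 (n_3 = 4)
R_4 = 42.5 (n_4 = 4)
Step 3: H = 12/(N(N+1)) * sum(R_i^2/n_i) - 3(N+1)
     = 12/(15*16) * (29^2/4 + 10.5^2/3 + 38^2/4 + 42.5^2/4) - 3*16
     = 0.050000 * 1059.56 - 48
     = 4.978125.
Step 4: Ties present; correction factor C = 1 - 18/(15^3 - 15) = 0.994643. Corrected H = 4.978125 / 0.994643 = 5.004937.
Step 5: Under H0, H ~ chi^2(3); p-value = 0.171436.
Step 6: alpha = 0.1. fail to reject H0.

H = 5.0049, df = 3, p = 0.171436, fail to reject H0.


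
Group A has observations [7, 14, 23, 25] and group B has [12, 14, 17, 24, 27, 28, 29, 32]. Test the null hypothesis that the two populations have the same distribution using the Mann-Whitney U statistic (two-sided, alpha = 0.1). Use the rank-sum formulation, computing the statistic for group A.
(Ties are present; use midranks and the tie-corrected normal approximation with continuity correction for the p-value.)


Step 1: Combine and sort all 12 observations; assign midranks.
sorted (value, group): (7,X), (12,Y), (14,X), (14,Y), (17,Y), (23,X), (24,Y), (25,X), (27,Y), (28,Y), (29,Y), (32,Y)
ranks: 7->1, 12->2, 14->3.5, 14->3.5, 17->5, 23->6, 24->7, 25->8, 27->9, 28->10, 29->11, 32->12
Step 2: Rank sum for X: R1 = 1 + 3.5 + 6 + 8 = 18.5.
Step 3: U_X = R1 - n1(n1+1)/2 = 18.5 - 4*5/2 = 18.5 - 10 = 8.5.
       U_Y = n1*n2 - U_X = 32 - 8.5 = 23.5.
Step 4: Ties are present, so use the tie-corrected normal approximation (with continuity correction) for the p-value.
Step 5: p-value = 0.233663; compare to alpha = 0.1. fail to reject H0.

U_X = 8.5, p = 0.233663, fail to reject H0 at alpha = 0.1.


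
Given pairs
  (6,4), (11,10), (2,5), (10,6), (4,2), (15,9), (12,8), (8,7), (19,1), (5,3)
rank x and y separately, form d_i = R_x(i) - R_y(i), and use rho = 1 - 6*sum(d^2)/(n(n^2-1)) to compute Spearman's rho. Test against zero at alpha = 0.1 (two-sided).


Step 1: Rank x and y separately (midranks; no ties here).
rank(x): 6->4, 11->7, 2->1, 10->6, 4->2, 15->9, 12->8, 8->5, 19->10, 5->3
rank(y): 4->4, 10->10, 5->5, 6->6, 2->2, 9->9, 8->8, 7->7, 1->1, 3->3
Step 2: d_i = R_x(i) - R_y(i); compute d_i^2.
  (4-4)^2=0, (7-10)^2=9, (1-5)^2=16, (6-6)^2=0, (2-2)^2=0, (9-9)^2=0, (8-8)^2=0, (5-7)^2=4, (10-1)^2=81, (3-3)^2=0
sum(d^2) = 110.
Step 3: rho = 1 - 6*110 / (10*(10^2 - 1)) = 1 - 660/990 = 0.333333.
Step 4: Under H0, t = rho * sqrt((n-2)/(1-rho^2)) = 1.0000 ~ t(8).
Step 5: Two-sided p-value from the t-distribution with 8 df = 0.346594.
Step 6: alpha = 0.1. fail to reject H0.

rho = 0.3333, p = 0.346594, fail to reject H0 at alpha = 0.1.


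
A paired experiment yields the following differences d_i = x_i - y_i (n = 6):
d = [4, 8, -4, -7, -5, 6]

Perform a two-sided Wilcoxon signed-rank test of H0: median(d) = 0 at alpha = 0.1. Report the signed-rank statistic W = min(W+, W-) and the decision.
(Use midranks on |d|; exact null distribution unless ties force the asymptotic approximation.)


Step 1: Drop any zero differences (none here) and take |d_i|.
|d| = [4, 8, 4, 7, 5, 6]
Step 2: Midrank |d_i| (ties get averaged ranks).
ranks: |4|->1.5, |8|->6, |4|->1.5, |7|->5, |5|->3, |6|->4
Step 3: Attach original signs; sum ranks with positive sign and with negative sign.
W+ = 1.5 + 6 + 4 = 11.5
W- = 1.5 + 5 + 3 = 9.5
(Check: W+ + W- = 21 should equal n(n+1)/2 = 21.)
Step 4: Test statistic W = min(W+, W-) = 9.5.
Step 5: Ties in |d|, so use the tie-corrected normal approximation.
        E[W] = n(n+1)/4 = 6*7/4 = 10.5.
        Tie groups: |d|=4 (t=2); sum(t^3 - t) = 6.
        Var[W] = n(n+1)(2n+1)/24 - sum(t^3-t)/48 = 546/24 - 6/48 = 22.625.
        z = (W - E[W]) / sqrt(Var[W]) = (9.5 - 10.5) / 4.7566 = -0.2102.
        Two-sided p = 2*Phi(z) = 0.833484.
Step 6: alpha = 0.1. fail to reject H0.

W+ = 11.5, W- = 9.5, W = min = 9.5, p = 0.833484, fail to reject H0.


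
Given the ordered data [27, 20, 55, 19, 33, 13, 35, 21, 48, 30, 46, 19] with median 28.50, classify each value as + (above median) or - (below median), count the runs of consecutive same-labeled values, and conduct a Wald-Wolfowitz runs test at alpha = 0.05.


Step 1: Compute median = 28.50; label A = above, B = below.
Labels in order: BBABABABAAAB  (n_A = 6, n_B = 6)
Step 2: Count runs R = 9.
Step 3: Under H0 (random ordering), E[R] = 2*n_A*n_B/(n_A+n_B) + 1 = 2*6*6/12 + 1 = 7.0000.
        Var[R] = 2*n_A*n_B*(2*n_A*n_B - n_A - n_B) / ((n_A+n_B)^2 * (n_A+n_B-1)) = 4320/1584 = 2.7273.
        SD[R] = 1.6514.
Step 4: Continuity-corrected z = (R - 0.5 - E[R]) / SD[R] = (9 - 0.5 - 7.0000) / 1.6514 = 0.9083.
Step 5: Two-sided p-value via normal approximation = 2*(1 - Phi(|z|)) = 0.363722.
Step 6: alpha = 0.05. fail to reject H0.

R = 9, z = 0.9083, p = 0.363722, fail to reject H0.


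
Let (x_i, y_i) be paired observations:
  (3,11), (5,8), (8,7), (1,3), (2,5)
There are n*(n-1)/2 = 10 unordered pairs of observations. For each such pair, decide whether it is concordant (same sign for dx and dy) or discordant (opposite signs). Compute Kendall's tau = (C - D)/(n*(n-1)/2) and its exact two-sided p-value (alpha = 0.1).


Step 1: Enumerate the 10 unordered pairs (i,j) with i<j and classify each by sign(x_j-x_i) * sign(y_j-y_i).
  (1,2):dx=+2,dy=-3->D; (1,3):dx=+5,dy=-4->D; (1,4):dx=-2,dy=-8->C; (1,5):dx=-1,dy=-6->C
  (2,3):dx=+3,dy=-1->D; (2,4):dx=-4,dy=-5->C; (2,5):dx=-3,dy=-3->C; (3,4):dx=-7,dy=-4->C
  (3,5):dx=-6,dy=-2->C; (4,5):dx=+1,dy=+2->C
Step 2: C = 7, D = 3, total pairs = 10.
Step 3: tau = (C - D)/(n(n-1)/2) = (7 - 3)/10 = 0.400000.
Step 4: Exact two-sided p-value (enumerate n! = 120 permutations of y under H0): p = 0.483333.
Step 5: alpha = 0.1. fail to reject H0.

tau_b = 0.4000 (C=7, D=3), p = 0.483333, fail to reject H0.


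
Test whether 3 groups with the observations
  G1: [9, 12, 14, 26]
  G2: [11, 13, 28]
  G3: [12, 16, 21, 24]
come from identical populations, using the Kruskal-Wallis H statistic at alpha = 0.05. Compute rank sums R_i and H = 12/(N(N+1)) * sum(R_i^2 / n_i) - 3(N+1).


Step 1: Combine all N = 11 observations and assign midranks.
sorted (value, group, rank): (9,G1,1), (11,G2,2), (12,G1,3.5), (12,G3,3.5), (13,G2,5), (14,G1,6), (16,G3,7), (21,G3,8), (24,G3,9), (26,G1,10), (28,G2,11)
Step 2: Sum ranks within each group.
R_1 = 20.5 (n_1 = 4)
R_2 = 18 (n_2 = 3)
R_3 = 27.5 (n_3 = 4)
Step 3: H = 12/(N(N+1)) * sum(R_i^2/n_i) - 3(N+1)
     = 12/(11*12) * (20.5^2/4 + 18^2/3 + 27.5^2/4) - 3*12
     = 0.090909 * 402.125 - 36
     = 0.556818.
Step 4: Ties present; correction factor C = 1 - 6/(11^3 - 11) = 0.995455. Corrected H = 0.556818 / 0.995455 = 0.559361.
Step 5: Under H0, H ~ chi^2(2); p-value = 0.756025.
Step 6: alpha = 0.05. fail to reject H0.

H = 0.5594, df = 2, p = 0.756025, fail to reject H0.


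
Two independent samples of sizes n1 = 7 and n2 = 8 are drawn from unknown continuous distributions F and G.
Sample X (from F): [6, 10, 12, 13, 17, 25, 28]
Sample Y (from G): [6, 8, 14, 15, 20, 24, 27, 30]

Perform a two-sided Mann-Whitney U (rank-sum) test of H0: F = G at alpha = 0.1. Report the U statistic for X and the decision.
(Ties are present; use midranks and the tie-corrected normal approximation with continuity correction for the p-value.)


Step 1: Combine and sort all 15 observations; assign midranks.
sorted (value, group): (6,X), (6,Y), (8,Y), (10,X), (12,X), (13,X), (14,Y), (15,Y), (17,X), (20,Y), (24,Y), (25,X), (27,Y), (28,X), (30,Y)
ranks: 6->1.5, 6->1.5, 8->3, 10->4, 12->5, 13->6, 14->7, 15->8, 17->9, 20->10, 24->11, 25->12, 27->13, 28->14, 30->15
Step 2: Rank sum for X: R1 = 1.5 + 4 + 5 + 6 + 9 + 12 + 14 = 51.5.
Step 3: U_X = R1 - n1(n1+1)/2 = 51.5 - 7*8/2 = 51.5 - 28 = 23.5.
       U_Y = n1*n2 - U_X = 56 - 23.5 = 32.5.
Step 4: Ties are present, so use the tie-corrected normal approximation (with continuity correction) for the p-value.
Step 5: p-value = 0.643132; compare to alpha = 0.1. fail to reject H0.

U_X = 23.5, p = 0.643132, fail to reject H0 at alpha = 0.1.


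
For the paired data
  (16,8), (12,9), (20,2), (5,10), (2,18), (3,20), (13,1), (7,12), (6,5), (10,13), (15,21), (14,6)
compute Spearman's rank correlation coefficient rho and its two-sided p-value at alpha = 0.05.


Step 1: Rank x and y separately (midranks; no ties here).
rank(x): 16->11, 12->7, 20->12, 5->3, 2->1, 3->2, 13->8, 7->5, 6->4, 10->6, 15->10, 14->9
rank(y): 8->5, 9->6, 2->2, 10->7, 18->10, 20->11, 1->1, 12->8, 5->3, 13->9, 21->12, 6->4
Step 2: d_i = R_x(i) - R_y(i); compute d_i^2.
  (11-5)^2=36, (7-6)^2=1, (12-2)^2=100, (3-7)^2=16, (1-10)^2=81, (2-11)^2=81, (8-1)^2=49, (5-8)^2=9, (4-3)^2=1, (6-9)^2=9, (10-12)^2=4, (9-4)^2=25
sum(d^2) = 412.
Step 3: rho = 1 - 6*412 / (12*(12^2 - 1)) = 1 - 2472/1716 = -0.440559.
Step 4: Under H0, t = rho * sqrt((n-2)/(1-rho^2)) = -1.5519 ~ t(10).
Step 5: Two-sided p-value from the t-distribution with 10 df = 0.151735.
Step 6: alpha = 0.05. fail to reject H0.

rho = -0.4406, p = 0.151735, fail to reject H0 at alpha = 0.05.


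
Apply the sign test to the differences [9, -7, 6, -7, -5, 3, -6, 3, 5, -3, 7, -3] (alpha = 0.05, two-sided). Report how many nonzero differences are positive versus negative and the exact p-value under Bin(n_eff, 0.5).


Step 1: Discard zero differences. Original n = 12; n_eff = number of nonzero differences = 12.
Nonzero differences (with sign): +9, -7, +6, -7, -5, +3, -6, +3, +5, -3, +7, -3
Step 2: Count signs: positive = 6, negative = 6.
Step 3: Under H0: P(positive) = 0.5, so the number of positives S ~ Bin(12, 0.5).
Step 4: Two-sided exact p-value = sum of Bin(12,0.5) probabilities at or below the observed probability = 1.000000.
Step 5: alpha = 0.05. fail to reject H0.

n_eff = 12, pos = 6, neg = 6, p = 1.000000, fail to reject H0.


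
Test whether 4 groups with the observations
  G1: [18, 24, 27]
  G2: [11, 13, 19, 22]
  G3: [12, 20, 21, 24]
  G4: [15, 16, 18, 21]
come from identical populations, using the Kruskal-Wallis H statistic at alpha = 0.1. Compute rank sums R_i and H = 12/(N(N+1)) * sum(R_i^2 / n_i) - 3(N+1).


Step 1: Combine all N = 15 observations and assign midranks.
sorted (value, group, rank): (11,G2,1), (12,G3,2), (13,G2,3), (15,G4,4), (16,G4,5), (18,G1,6.5), (18,G4,6.5), (19,G2,8), (20,G3,9), (21,G3,10.5), (21,G4,10.5), (22,G2,12), (24,G1,13.5), (24,G3,13.5), (27,G1,15)
Step 2: Sum ranks within each group.
R_1 = 35 (n_1 = 3)
R_2 = 24 (n_2 = 4)
R_3 = 35 (n_3 = 4)
R_4 = 26 (n_4 = 4)
Step 3: H = 12/(N(N+1)) * sum(R_i^2/n_i) - 3(N+1)
     = 12/(15*16) * (35^2/3 + 24^2/4 + 35^2/4 + 26^2/4) - 3*16
     = 0.050000 * 1027.58 - 48
     = 3.379167.
Step 4: Ties present; correction factor C = 1 - 18/(15^3 - 15) = 0.994643. Corrected H = 3.379167 / 0.994643 = 3.397367.
Step 5: Under H0, H ~ chi^2(3); p-value = 0.334319.
Step 6: alpha = 0.1. fail to reject H0.

H = 3.3974, df = 3, p = 0.334319, fail to reject H0.


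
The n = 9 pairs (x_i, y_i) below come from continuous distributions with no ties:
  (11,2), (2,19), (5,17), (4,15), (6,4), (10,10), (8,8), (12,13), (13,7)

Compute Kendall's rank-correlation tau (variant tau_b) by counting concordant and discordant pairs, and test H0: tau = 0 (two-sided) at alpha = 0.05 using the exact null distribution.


Step 1: Enumerate the 36 unordered pairs (i,j) with i<j and classify each by sign(x_j-x_i) * sign(y_j-y_i).
  (1,2):dx=-9,dy=+17->D; (1,3):dx=-6,dy=+15->D; (1,4):dx=-7,dy=+13->D; (1,5):dx=-5,dy=+2->D
  (1,6):dx=-1,dy=+8->D; (1,7):dx=-3,dy=+6->D; (1,8):dx=+1,dy=+11->C; (1,9):dx=+2,dy=+5->C
  (2,3):dx=+3,dy=-2->D; (2,4):dx=+2,dy=-4->D; (2,5):dx=+4,dy=-15->D; (2,6):dx=+8,dy=-9->D
  (2,7):dx=+6,dy=-11->D; (2,8):dx=+10,dy=-6->D; (2,9):dx=+11,dy=-12->D; (3,4):dx=-1,dy=-2->C
  (3,5):dx=+1,dy=-13->D; (3,6):dx=+5,dy=-7->D; (3,7):dx=+3,dy=-9->D; (3,8):dx=+7,dy=-4->D
  (3,9):dx=+8,dy=-10->D; (4,5):dx=+2,dy=-11->D; (4,6):dx=+6,dy=-5->D; (4,7):dx=+4,dy=-7->D
  (4,8):dx=+8,dy=-2->D; (4,9):dx=+9,dy=-8->D; (5,6):dx=+4,dy=+6->C; (5,7):dx=+2,dy=+4->C
  (5,8):dx=+6,dy=+9->C; (5,9):dx=+7,dy=+3->C; (6,7):dx=-2,dy=-2->C; (6,8):dx=+2,dy=+3->C
  (6,9):dx=+3,dy=-3->D; (7,8):dx=+4,dy=+5->C; (7,9):dx=+5,dy=-1->D; (8,9):dx=+1,dy=-6->D
Step 2: C = 10, D = 26, total pairs = 36.
Step 3: tau = (C - D)/(n(n-1)/2) = (10 - 26)/36 = -0.444444.
Step 4: Exact two-sided p-value (enumerate n! = 362880 permutations of y under H0): p = 0.119439.
Step 5: alpha = 0.05. fail to reject H0.

tau_b = -0.4444 (C=10, D=26), p = 0.119439, fail to reject H0.


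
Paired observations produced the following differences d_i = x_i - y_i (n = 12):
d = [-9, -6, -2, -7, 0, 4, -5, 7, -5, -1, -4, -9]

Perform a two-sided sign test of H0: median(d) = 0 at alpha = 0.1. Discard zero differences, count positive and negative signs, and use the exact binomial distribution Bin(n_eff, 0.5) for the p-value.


Step 1: Discard zero differences. Original n = 12; n_eff = number of nonzero differences = 11.
Nonzero differences (with sign): -9, -6, -2, -7, +4, -5, +7, -5, -1, -4, -9
Step 2: Count signs: positive = 2, negative = 9.
Step 3: Under H0: P(positive) = 0.5, so the number of positives S ~ Bin(11, 0.5).
Step 4: Two-sided exact p-value = sum of Bin(11,0.5) probabilities at or below the observed probability = 0.065430.
Step 5: alpha = 0.1. reject H0.

n_eff = 11, pos = 2, neg = 9, p = 0.065430, reject H0.


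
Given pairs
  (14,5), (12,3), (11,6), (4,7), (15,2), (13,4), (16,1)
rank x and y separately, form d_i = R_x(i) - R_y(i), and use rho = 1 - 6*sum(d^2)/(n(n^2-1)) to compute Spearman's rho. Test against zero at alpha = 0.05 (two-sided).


Step 1: Rank x and y separately (midranks; no ties here).
rank(x): 14->5, 12->3, 11->2, 4->1, 15->6, 13->4, 16->7
rank(y): 5->5, 3->3, 6->6, 7->7, 2->2, 4->4, 1->1
Step 2: d_i = R_x(i) - R_y(i); compute d_i^2.
  (5-5)^2=0, (3-3)^2=0, (2-6)^2=16, (1-7)^2=36, (6-2)^2=16, (4-4)^2=0, (7-1)^2=36
sum(d^2) = 104.
Step 3: rho = 1 - 6*104 / (7*(7^2 - 1)) = 1 - 624/336 = -0.857143.
Step 4: Under H0, t = rho * sqrt((n-2)/(1-rho^2)) = -3.7210 ~ t(5).
Step 5: Two-sided p-value from the t-distribution with 5 df = 0.013697.
Step 6: alpha = 0.05. reject H0.

rho = -0.8571, p = 0.013697, reject H0 at alpha = 0.05.


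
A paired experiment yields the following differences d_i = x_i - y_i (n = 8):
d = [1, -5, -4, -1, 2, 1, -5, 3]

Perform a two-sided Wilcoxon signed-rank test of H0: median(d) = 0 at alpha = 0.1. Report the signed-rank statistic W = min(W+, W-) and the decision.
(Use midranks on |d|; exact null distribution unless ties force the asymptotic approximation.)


Step 1: Drop any zero differences (none here) and take |d_i|.
|d| = [1, 5, 4, 1, 2, 1, 5, 3]
Step 2: Midrank |d_i| (ties get averaged ranks).
ranks: |1|->2, |5|->7.5, |4|->6, |1|->2, |2|->4, |1|->2, |5|->7.5, |3|->5
Step 3: Attach original signs; sum ranks with positive sign and with negative sign.
W+ = 2 + 4 + 2 + 5 = 13
W- = 7.5 + 6 + 2 + 7.5 = 23
(Check: W+ + W- = 36 should equal n(n+1)/2 = 36.)
Step 4: Test statistic W = min(W+, W-) = 13.
Step 5: Ties in |d|, so use the tie-corrected normal approximation.
        E[W] = n(n+1)/4 = 8*9/4 = 18.
        Tie groups: |d|=1 (t=3), |d|=5 (t=2); sum(t^3 - t) = 30.
        Var[W] = n(n+1)(2n+1)/24 - sum(t^3-t)/48 = 1224/24 - 30/48 = 50.375.
        z = (W - E[W]) / sqrt(Var[W]) = (13 - 18) / 7.0975 = -0.7045.
        Two-sided p = 2*Phi(z) = 0.481140.
Step 6: alpha = 0.1. fail to reject H0.

W+ = 13, W- = 23, W = min = 13, p = 0.481140, fail to reject H0.


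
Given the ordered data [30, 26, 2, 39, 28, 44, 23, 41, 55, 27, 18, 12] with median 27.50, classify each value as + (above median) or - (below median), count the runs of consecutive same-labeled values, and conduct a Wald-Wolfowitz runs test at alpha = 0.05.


Step 1: Compute median = 27.50; label A = above, B = below.
Labels in order: ABBAAABAABBB  (n_A = 6, n_B = 6)
Step 2: Count runs R = 6.
Step 3: Under H0 (random ordering), E[R] = 2*n_A*n_B/(n_A+n_B) + 1 = 2*6*6/12 + 1 = 7.0000.
        Var[R] = 2*n_A*n_B*(2*n_A*n_B - n_A - n_B) / ((n_A+n_B)^2 * (n_A+n_B-1)) = 4320/1584 = 2.7273.
        SD[R] = 1.6514.
Step 4: Continuity-corrected z = (R + 0.5 - E[R]) / SD[R] = (6 + 0.5 - 7.0000) / 1.6514 = -0.3028.
Step 5: Two-sided p-value via normal approximation = 2*(1 - Phi(|z|)) = 0.762069.
Step 6: alpha = 0.05. fail to reject H0.

R = 6, z = -0.3028, p = 0.762069, fail to reject H0.


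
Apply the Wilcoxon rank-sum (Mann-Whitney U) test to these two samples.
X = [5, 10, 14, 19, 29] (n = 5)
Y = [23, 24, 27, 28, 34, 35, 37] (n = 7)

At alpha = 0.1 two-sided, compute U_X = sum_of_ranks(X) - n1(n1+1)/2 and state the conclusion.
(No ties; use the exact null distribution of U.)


Step 1: Combine and sort all 12 observations; assign midranks.
sorted (value, group): (5,X), (10,X), (14,X), (19,X), (23,Y), (24,Y), (27,Y), (28,Y), (29,X), (34,Y), (35,Y), (37,Y)
ranks: 5->1, 10->2, 14->3, 19->4, 23->5, 24->6, 27->7, 28->8, 29->9, 34->10, 35->11, 37->12
Step 2: Rank sum for X: R1 = 1 + 2 + 3 + 4 + 9 = 19.
Step 3: U_X = R1 - n1(n1+1)/2 = 19 - 5*6/2 = 19 - 15 = 4.
       U_Y = n1*n2 - U_X = 35 - 4 = 31.
Step 4: No ties, so the exact null distribution of U (based on enumerating the C(12,5) = 792 equally likely rank assignments) gives the two-sided p-value.
Step 5: p-value = 0.030303; compare to alpha = 0.1. reject H0.

U_X = 4, p = 0.030303, reject H0 at alpha = 0.1.


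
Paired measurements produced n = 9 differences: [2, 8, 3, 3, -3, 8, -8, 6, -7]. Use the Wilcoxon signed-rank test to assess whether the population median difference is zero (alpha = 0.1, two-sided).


Step 1: Drop any zero differences (none here) and take |d_i|.
|d| = [2, 8, 3, 3, 3, 8, 8, 6, 7]
Step 2: Midrank |d_i| (ties get averaged ranks).
ranks: |2|->1, |8|->8, |3|->3, |3|->3, |3|->3, |8|->8, |8|->8, |6|->5, |7|->6
Step 3: Attach original signs; sum ranks with positive sign and with negative sign.
W+ = 1 + 8 + 3 + 3 + 8 + 5 = 28
W- = 3 + 8 + 6 = 17
(Check: W+ + W- = 45 should equal n(n+1)/2 = 45.)
Step 4: Test statistic W = min(W+, W-) = 17.
Step 5: Ties in |d|, so use the tie-corrected normal approximation.
        E[W] = n(n+1)/4 = 9*10/4 = 22.5.
        Tie groups: |d|=3 (t=3), |d|=8 (t=3); sum(t^3 - t) = 48.
        Var[W] = n(n+1)(2n+1)/24 - sum(t^3-t)/48 = 1710/24 - 48/48 = 70.25.
        z = (W - E[W]) / sqrt(Var[W]) = (17 - 22.5) / 8.3815 = -0.6562.
        Two-sided p = 2*Phi(z) = 0.511692.
Step 6: alpha = 0.1. fail to reject H0.

W+ = 28, W- = 17, W = min = 17, p = 0.511692, fail to reject H0.


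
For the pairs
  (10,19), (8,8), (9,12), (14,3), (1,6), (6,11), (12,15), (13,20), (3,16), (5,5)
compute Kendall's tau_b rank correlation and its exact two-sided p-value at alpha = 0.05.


Step 1: Enumerate the 45 unordered pairs (i,j) with i<j and classify each by sign(x_j-x_i) * sign(y_j-y_i).
  (1,2):dx=-2,dy=-11->C; (1,3):dx=-1,dy=-7->C; (1,4):dx=+4,dy=-16->D; (1,5):dx=-9,dy=-13->C
  (1,6):dx=-4,dy=-8->C; (1,7):dx=+2,dy=-4->D; (1,8):dx=+3,dy=+1->C; (1,9):dx=-7,dy=-3->C
  (1,10):dx=-5,dy=-14->C; (2,3):dx=+1,dy=+4->C; (2,4):dx=+6,dy=-5->D; (2,5):dx=-7,dy=-2->C
  (2,6):dx=-2,dy=+3->D; (2,7):dx=+4,dy=+7->C; (2,8):dx=+5,dy=+12->C; (2,9):dx=-5,dy=+8->D
  (2,10):dx=-3,dy=-3->C; (3,4):dx=+5,dy=-9->D; (3,5):dx=-8,dy=-6->C; (3,6):dx=-3,dy=-1->C
  (3,7):dx=+3,dy=+3->C; (3,8):dx=+4,dy=+8->C; (3,9):dx=-6,dy=+4->D; (3,10):dx=-4,dy=-7->C
  (4,5):dx=-13,dy=+3->D; (4,6):dx=-8,dy=+8->D; (4,7):dx=-2,dy=+12->D; (4,8):dx=-1,dy=+17->D
  (4,9):dx=-11,dy=+13->D; (4,10):dx=-9,dy=+2->D; (5,6):dx=+5,dy=+5->C; (5,7):dx=+11,dy=+9->C
  (5,8):dx=+12,dy=+14->C; (5,9):dx=+2,dy=+10->C; (5,10):dx=+4,dy=-1->D; (6,7):dx=+6,dy=+4->C
  (6,8):dx=+7,dy=+9->C; (6,9):dx=-3,dy=+5->D; (6,10):dx=-1,dy=-6->C; (7,8):dx=+1,dy=+5->C
  (7,9):dx=-9,dy=+1->D; (7,10):dx=-7,dy=-10->C; (8,9):dx=-10,dy=-4->C; (8,10):dx=-8,dy=-15->C
  (9,10):dx=+2,dy=-11->D
Step 2: C = 28, D = 17, total pairs = 45.
Step 3: tau = (C - D)/(n(n-1)/2) = (28 - 17)/45 = 0.244444.
Step 4: Exact two-sided p-value (enumerate n! = 3628800 permutations of y under H0): p = 0.380720.
Step 5: alpha = 0.05. fail to reject H0.

tau_b = 0.2444 (C=28, D=17), p = 0.380720, fail to reject H0.


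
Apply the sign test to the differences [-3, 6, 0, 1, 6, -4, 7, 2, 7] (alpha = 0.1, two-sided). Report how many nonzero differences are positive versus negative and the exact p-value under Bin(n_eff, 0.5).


Step 1: Discard zero differences. Original n = 9; n_eff = number of nonzero differences = 8.
Nonzero differences (with sign): -3, +6, +1, +6, -4, +7, +2, +7
Step 2: Count signs: positive = 6, negative = 2.
Step 3: Under H0: P(positive) = 0.5, so the number of positives S ~ Bin(8, 0.5).
Step 4: Two-sided exact p-value = sum of Bin(8,0.5) probabilities at or below the observed probability = 0.289062.
Step 5: alpha = 0.1. fail to reject H0.

n_eff = 8, pos = 6, neg = 2, p = 0.289062, fail to reject H0.


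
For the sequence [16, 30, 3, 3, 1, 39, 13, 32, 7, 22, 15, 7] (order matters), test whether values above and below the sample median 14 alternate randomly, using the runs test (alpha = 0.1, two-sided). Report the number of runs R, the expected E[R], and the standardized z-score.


Step 1: Compute median = 14; label A = above, B = below.
Labels in order: AABBBABABAAB  (n_A = 6, n_B = 6)
Step 2: Count runs R = 8.
Step 3: Under H0 (random ordering), E[R] = 2*n_A*n_B/(n_A+n_B) + 1 = 2*6*6/12 + 1 = 7.0000.
        Var[R] = 2*n_A*n_B*(2*n_A*n_B - n_A - n_B) / ((n_A+n_B)^2 * (n_A+n_B-1)) = 4320/1584 = 2.7273.
        SD[R] = 1.6514.
Step 4: Continuity-corrected z = (R - 0.5 - E[R]) / SD[R] = (8 - 0.5 - 7.0000) / 1.6514 = 0.3028.
Step 5: Two-sided p-value via normal approximation = 2*(1 - Phi(|z|)) = 0.762069.
Step 6: alpha = 0.1. fail to reject H0.

R = 8, z = 0.3028, p = 0.762069, fail to reject H0.


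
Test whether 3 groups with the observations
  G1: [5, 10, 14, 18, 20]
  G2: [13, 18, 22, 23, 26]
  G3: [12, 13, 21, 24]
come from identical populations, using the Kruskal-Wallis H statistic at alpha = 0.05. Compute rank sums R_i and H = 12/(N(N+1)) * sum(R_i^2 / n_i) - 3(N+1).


Step 1: Combine all N = 14 observations and assign midranks.
sorted (value, group, rank): (5,G1,1), (10,G1,2), (12,G3,3), (13,G2,4.5), (13,G3,4.5), (14,G1,6), (18,G1,7.5), (18,G2,7.5), (20,G1,9), (21,G3,10), (22,G2,11), (23,G2,12), (24,G3,13), (26,G2,14)
Step 2: Sum ranks within each group.
R_1 = 25.5 (n_1 = 5)
R_2 = 49 (n_2 = 5)
R_3 = 30.5 (n_3 = 4)
Step 3: H = 12/(N(N+1)) * sum(R_i^2/n_i) - 3(N+1)
     = 12/(14*15) * (25.5^2/5 + 49^2/5 + 30.5^2/4) - 3*15
     = 0.057143 * 842.812 - 45
     = 3.160714.
Step 4: Ties present; correction factor C = 1 - 12/(14^3 - 14) = 0.995604. Corrected H = 3.160714 / 0.995604 = 3.174669.
Step 5: Under H0, H ~ chi^2(2); p-value = 0.204470.
Step 6: alpha = 0.05. fail to reject H0.

H = 3.1747, df = 2, p = 0.204470, fail to reject H0.


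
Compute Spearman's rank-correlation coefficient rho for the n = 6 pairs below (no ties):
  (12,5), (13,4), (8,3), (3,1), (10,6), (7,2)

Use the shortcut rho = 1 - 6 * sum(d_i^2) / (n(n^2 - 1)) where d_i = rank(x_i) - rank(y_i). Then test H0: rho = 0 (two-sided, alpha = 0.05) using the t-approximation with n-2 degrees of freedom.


Step 1: Rank x and y separately (midranks; no ties here).
rank(x): 12->5, 13->6, 8->3, 3->1, 10->4, 7->2
rank(y): 5->5, 4->4, 3->3, 1->1, 6->6, 2->2
Step 2: d_i = R_x(i) - R_y(i); compute d_i^2.
  (5-5)^2=0, (6-4)^2=4, (3-3)^2=0, (1-1)^2=0, (4-6)^2=4, (2-2)^2=0
sum(d^2) = 8.
Step 3: rho = 1 - 6*8 / (6*(6^2 - 1)) = 1 - 48/210 = 0.771429.
Step 4: Under H0, t = rho * sqrt((n-2)/(1-rho^2)) = 2.4247 ~ t(4).
Step 5: Two-sided p-value from the t-distribution with 4 df = 0.072397.
Step 6: alpha = 0.05. fail to reject H0.

rho = 0.7714, p = 0.072397, fail to reject H0 at alpha = 0.05.


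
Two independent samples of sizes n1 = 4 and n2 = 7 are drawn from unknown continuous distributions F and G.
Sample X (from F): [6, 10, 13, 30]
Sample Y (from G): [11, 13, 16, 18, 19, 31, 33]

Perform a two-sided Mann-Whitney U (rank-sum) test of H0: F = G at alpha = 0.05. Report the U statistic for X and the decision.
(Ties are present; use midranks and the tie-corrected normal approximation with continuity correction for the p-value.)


Step 1: Combine and sort all 11 observations; assign midranks.
sorted (value, group): (6,X), (10,X), (11,Y), (13,X), (13,Y), (16,Y), (18,Y), (19,Y), (30,X), (31,Y), (33,Y)
ranks: 6->1, 10->2, 11->3, 13->4.5, 13->4.5, 16->6, 18->7, 19->8, 30->9, 31->10, 33->11
Step 2: Rank sum for X: R1 = 1 + 2 + 4.5 + 9 = 16.5.
Step 3: U_X = R1 - n1(n1+1)/2 = 16.5 - 4*5/2 = 16.5 - 10 = 6.5.
       U_Y = n1*n2 - U_X = 28 - 6.5 = 21.5.
Step 4: Ties are present, so use the tie-corrected normal approximation (with continuity correction) for the p-value.
Step 5: p-value = 0.184875; compare to alpha = 0.05. fail to reject H0.

U_X = 6.5, p = 0.184875, fail to reject H0 at alpha = 0.05.


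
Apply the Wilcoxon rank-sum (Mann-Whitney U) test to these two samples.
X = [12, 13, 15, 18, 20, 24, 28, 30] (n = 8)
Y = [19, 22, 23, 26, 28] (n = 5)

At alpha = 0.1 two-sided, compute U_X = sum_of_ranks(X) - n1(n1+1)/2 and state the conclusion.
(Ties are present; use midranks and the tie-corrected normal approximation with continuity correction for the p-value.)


Step 1: Combine and sort all 13 observations; assign midranks.
sorted (value, group): (12,X), (13,X), (15,X), (18,X), (19,Y), (20,X), (22,Y), (23,Y), (24,X), (26,Y), (28,X), (28,Y), (30,X)
ranks: 12->1, 13->2, 15->3, 18->4, 19->5, 20->6, 22->7, 23->8, 24->9, 26->10, 28->11.5, 28->11.5, 30->13
Step 2: Rank sum for X: R1 = 1 + 2 + 3 + 4 + 6 + 9 + 11.5 + 13 = 49.5.
Step 3: U_X = R1 - n1(n1+1)/2 = 49.5 - 8*9/2 = 49.5 - 36 = 13.5.
       U_Y = n1*n2 - U_X = 40 - 13.5 = 26.5.
Step 4: Ties are present, so use the tie-corrected normal approximation (with continuity correction) for the p-value.
Step 5: p-value = 0.379120; compare to alpha = 0.1. fail to reject H0.

U_X = 13.5, p = 0.379120, fail to reject H0 at alpha = 0.1.


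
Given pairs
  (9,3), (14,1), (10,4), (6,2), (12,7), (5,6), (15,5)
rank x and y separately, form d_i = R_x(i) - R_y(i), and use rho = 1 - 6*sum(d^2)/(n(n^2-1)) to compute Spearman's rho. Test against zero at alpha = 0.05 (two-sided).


Step 1: Rank x and y separately (midranks; no ties here).
rank(x): 9->3, 14->6, 10->4, 6->2, 12->5, 5->1, 15->7
rank(y): 3->3, 1->1, 4->4, 2->2, 7->7, 6->6, 5->5
Step 2: d_i = R_x(i) - R_y(i); compute d_i^2.
  (3-3)^2=0, (6-1)^2=25, (4-4)^2=0, (2-2)^2=0, (5-7)^2=4, (1-6)^2=25, (7-5)^2=4
sum(d^2) = 58.
Step 3: rho = 1 - 6*58 / (7*(7^2 - 1)) = 1 - 348/336 = -0.035714.
Step 4: Under H0, t = rho * sqrt((n-2)/(1-rho^2)) = -0.0799 ~ t(5).
Step 5: Two-sided p-value from the t-distribution with 5 df = 0.939408.
Step 6: alpha = 0.05. fail to reject H0.

rho = -0.0357, p = 0.939408, fail to reject H0 at alpha = 0.05.


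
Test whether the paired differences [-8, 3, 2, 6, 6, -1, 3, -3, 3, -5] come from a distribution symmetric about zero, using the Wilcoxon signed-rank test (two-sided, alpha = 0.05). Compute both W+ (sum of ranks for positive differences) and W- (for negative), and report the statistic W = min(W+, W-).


Step 1: Drop any zero differences (none here) and take |d_i|.
|d| = [8, 3, 2, 6, 6, 1, 3, 3, 3, 5]
Step 2: Midrank |d_i| (ties get averaged ranks).
ranks: |8|->10, |3|->4.5, |2|->2, |6|->8.5, |6|->8.5, |1|->1, |3|->4.5, |3|->4.5, |3|->4.5, |5|->7
Step 3: Attach original signs; sum ranks with positive sign and with negative sign.
W+ = 4.5 + 2 + 8.5 + 8.5 + 4.5 + 4.5 = 32.5
W- = 10 + 1 + 4.5 + 7 = 22.5
(Check: W+ + W- = 55 should equal n(n+1)/2 = 55.)
Step 4: Test statistic W = min(W+, W-) = 22.5.
Step 5: Ties in |d|, so use the tie-corrected normal approximation.
        E[W] = n(n+1)/4 = 10*11/4 = 27.5.
        Tie groups: |d|=3 (t=4), |d|=6 (t=2); sum(t^3 - t) = 66.
        Var[W] = n(n+1)(2n+1)/24 - sum(t^3-t)/48 = 2310/24 - 66/48 = 94.875.
        z = (W - E[W]) / sqrt(Var[W]) = (22.5 - 27.5) / 9.7404 = -0.5133.
        Two-sided p = 2*Phi(z) = 0.607723.
Step 6: alpha = 0.05. fail to reject H0.

W+ = 32.5, W- = 22.5, W = min = 22.5, p = 0.607723, fail to reject H0.


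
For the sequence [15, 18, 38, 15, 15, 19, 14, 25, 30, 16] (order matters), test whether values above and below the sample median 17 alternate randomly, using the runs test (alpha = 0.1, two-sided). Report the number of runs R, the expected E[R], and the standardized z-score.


Step 1: Compute median = 17; label A = above, B = below.
Labels in order: BAABBABAAB  (n_A = 5, n_B = 5)
Step 2: Count runs R = 7.
Step 3: Under H0 (random ordering), E[R] = 2*n_A*n_B/(n_A+n_B) + 1 = 2*5*5/10 + 1 = 6.0000.
        Var[R] = 2*n_A*n_B*(2*n_A*n_B - n_A - n_B) / ((n_A+n_B)^2 * (n_A+n_B-1)) = 2000/900 = 2.2222.
        SD[R] = 1.4907.
Step 4: Continuity-corrected z = (R - 0.5 - E[R]) / SD[R] = (7 - 0.5 - 6.0000) / 1.4907 = 0.3354.
Step 5: Two-sided p-value via normal approximation = 2*(1 - Phi(|z|)) = 0.737316.
Step 6: alpha = 0.1. fail to reject H0.

R = 7, z = 0.3354, p = 0.737316, fail to reject H0.


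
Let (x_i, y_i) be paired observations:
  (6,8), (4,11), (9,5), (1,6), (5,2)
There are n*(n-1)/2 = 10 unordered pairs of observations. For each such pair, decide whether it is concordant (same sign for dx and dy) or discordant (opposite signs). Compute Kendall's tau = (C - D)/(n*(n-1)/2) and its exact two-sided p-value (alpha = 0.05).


Step 1: Enumerate the 10 unordered pairs (i,j) with i<j and classify each by sign(x_j-x_i) * sign(y_j-y_i).
  (1,2):dx=-2,dy=+3->D; (1,3):dx=+3,dy=-3->D; (1,4):dx=-5,dy=-2->C; (1,5):dx=-1,dy=-6->C
  (2,3):dx=+5,dy=-6->D; (2,4):dx=-3,dy=-5->C; (2,5):dx=+1,dy=-9->D; (3,4):dx=-8,dy=+1->D
  (3,5):dx=-4,dy=-3->C; (4,5):dx=+4,dy=-4->D
Step 2: C = 4, D = 6, total pairs = 10.
Step 3: tau = (C - D)/(n(n-1)/2) = (4 - 6)/10 = -0.200000.
Step 4: Exact two-sided p-value (enumerate n! = 120 permutations of y under H0): p = 0.816667.
Step 5: alpha = 0.05. fail to reject H0.

tau_b = -0.2000 (C=4, D=6), p = 0.816667, fail to reject H0.


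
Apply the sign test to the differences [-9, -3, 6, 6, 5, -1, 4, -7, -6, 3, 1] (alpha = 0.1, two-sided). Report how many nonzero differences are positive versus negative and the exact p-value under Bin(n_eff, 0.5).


Step 1: Discard zero differences. Original n = 11; n_eff = number of nonzero differences = 11.
Nonzero differences (with sign): -9, -3, +6, +6, +5, -1, +4, -7, -6, +3, +1
Step 2: Count signs: positive = 6, negative = 5.
Step 3: Under H0: P(positive) = 0.5, so the number of positives S ~ Bin(11, 0.5).
Step 4: Two-sided exact p-value = sum of Bin(11,0.5) probabilities at or below the observed probability = 1.000000.
Step 5: alpha = 0.1. fail to reject H0.

n_eff = 11, pos = 6, neg = 5, p = 1.000000, fail to reject H0.


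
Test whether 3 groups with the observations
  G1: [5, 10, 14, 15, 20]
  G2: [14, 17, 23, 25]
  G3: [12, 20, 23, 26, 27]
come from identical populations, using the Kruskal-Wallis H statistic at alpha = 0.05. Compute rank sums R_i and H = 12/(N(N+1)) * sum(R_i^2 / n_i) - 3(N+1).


Step 1: Combine all N = 14 observations and assign midranks.
sorted (value, group, rank): (5,G1,1), (10,G1,2), (12,G3,3), (14,G1,4.5), (14,G2,4.5), (15,G1,6), (17,G2,7), (20,G1,8.5), (20,G3,8.5), (23,G2,10.5), (23,G3,10.5), (25,G2,12), (26,G3,13), (27,G3,14)
Step 2: Sum ranks within each group.
R_1 = 22 (n_1 = 5)
R_2 = 34 (n_2 = 4)
R_3 = 49 (n_3 = 5)
Step 3: H = 12/(N(N+1)) * sum(R_i^2/n_i) - 3(N+1)
     = 12/(14*15) * (22^2/5 + 34^2/4 + 49^2/5) - 3*15
     = 0.057143 * 866 - 45
     = 4.485714.
Step 4: Ties present; correction factor C = 1 - 18/(14^3 - 14) = 0.993407. Corrected H = 4.485714 / 0.993407 = 4.515487.
Step 5: Under H0, H ~ chi^2(2); p-value = 0.104586.
Step 6: alpha = 0.05. fail to reject H0.

H = 4.5155, df = 2, p = 0.104586, fail to reject H0.


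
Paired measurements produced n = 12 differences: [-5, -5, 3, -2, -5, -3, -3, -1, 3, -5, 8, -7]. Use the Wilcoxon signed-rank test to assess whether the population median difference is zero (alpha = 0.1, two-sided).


Step 1: Drop any zero differences (none here) and take |d_i|.
|d| = [5, 5, 3, 2, 5, 3, 3, 1, 3, 5, 8, 7]
Step 2: Midrank |d_i| (ties get averaged ranks).
ranks: |5|->8.5, |5|->8.5, |3|->4.5, |2|->2, |5|->8.5, |3|->4.5, |3|->4.5, |1|->1, |3|->4.5, |5|->8.5, |8|->12, |7|->11
Step 3: Attach original signs; sum ranks with positive sign and with negative sign.
W+ = 4.5 + 4.5 + 12 = 21
W- = 8.5 + 8.5 + 2 + 8.5 + 4.5 + 4.5 + 1 + 8.5 + 11 = 57
(Check: W+ + W- = 78 should equal n(n+1)/2 = 78.)
Step 4: Test statistic W = min(W+, W-) = 21.
Step 5: Ties in |d|, so use the tie-corrected normal approximation.
        E[W] = n(n+1)/4 = 12*13/4 = 39.
        Tie groups: |d|=3 (t=4), |d|=5 (t=4); sum(t^3 - t) = 120.
        Var[W] = n(n+1)(2n+1)/24 - sum(t^3-t)/48 = 3900/24 - 120/48 = 160.
        z = (W - E[W]) / sqrt(Var[W]) = (21 - 39) / 12.6491 = -1.4230.
        Two-sided p = 2*Phi(z) = 0.154729.
Step 6: alpha = 0.1. fail to reject H0.

W+ = 21, W- = 57, W = min = 21, p = 0.154729, fail to reject H0.


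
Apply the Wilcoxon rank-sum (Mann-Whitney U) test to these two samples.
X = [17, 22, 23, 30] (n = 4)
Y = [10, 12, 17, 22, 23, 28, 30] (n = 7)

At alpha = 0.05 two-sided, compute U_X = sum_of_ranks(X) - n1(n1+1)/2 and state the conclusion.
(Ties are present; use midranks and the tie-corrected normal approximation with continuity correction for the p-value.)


Step 1: Combine and sort all 11 observations; assign midranks.
sorted (value, group): (10,Y), (12,Y), (17,X), (17,Y), (22,X), (22,Y), (23,X), (23,Y), (28,Y), (30,X), (30,Y)
ranks: 10->1, 12->2, 17->3.5, 17->3.5, 22->5.5, 22->5.5, 23->7.5, 23->7.5, 28->9, 30->10.5, 30->10.5
Step 2: Rank sum for X: R1 = 3.5 + 5.5 + 7.5 + 10.5 = 27.
Step 3: U_X = R1 - n1(n1+1)/2 = 27 - 4*5/2 = 27 - 10 = 17.
       U_Y = n1*n2 - U_X = 28 - 17 = 11.
Step 4: Ties are present, so use the tie-corrected normal approximation (with continuity correction) for the p-value.
Step 5: p-value = 0.633497; compare to alpha = 0.05. fail to reject H0.

U_X = 17, p = 0.633497, fail to reject H0 at alpha = 0.05.


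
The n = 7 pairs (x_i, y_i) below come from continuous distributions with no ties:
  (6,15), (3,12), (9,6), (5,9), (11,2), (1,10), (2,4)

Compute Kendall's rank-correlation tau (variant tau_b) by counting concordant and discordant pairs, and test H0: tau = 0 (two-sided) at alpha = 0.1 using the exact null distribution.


Step 1: Enumerate the 21 unordered pairs (i,j) with i<j and classify each by sign(x_j-x_i) * sign(y_j-y_i).
  (1,2):dx=-3,dy=-3->C; (1,3):dx=+3,dy=-9->D; (1,4):dx=-1,dy=-6->C; (1,5):dx=+5,dy=-13->D
  (1,6):dx=-5,dy=-5->C; (1,7):dx=-4,dy=-11->C; (2,3):dx=+6,dy=-6->D; (2,4):dx=+2,dy=-3->D
  (2,5):dx=+8,dy=-10->D; (2,6):dx=-2,dy=-2->C; (2,7):dx=-1,dy=-8->C; (3,4):dx=-4,dy=+3->D
  (3,5):dx=+2,dy=-4->D; (3,6):dx=-8,dy=+4->D; (3,7):dx=-7,dy=-2->C; (4,5):dx=+6,dy=-7->D
  (4,6):dx=-4,dy=+1->D; (4,7):dx=-3,dy=-5->C; (5,6):dx=-10,dy=+8->D; (5,7):dx=-9,dy=+2->D
  (6,7):dx=+1,dy=-6->D
Step 2: C = 8, D = 13, total pairs = 21.
Step 3: tau = (C - D)/(n(n-1)/2) = (8 - 13)/21 = -0.238095.
Step 4: Exact two-sided p-value (enumerate n! = 5040 permutations of y under H0): p = 0.561905.
Step 5: alpha = 0.1. fail to reject H0.

tau_b = -0.2381 (C=8, D=13), p = 0.561905, fail to reject H0.


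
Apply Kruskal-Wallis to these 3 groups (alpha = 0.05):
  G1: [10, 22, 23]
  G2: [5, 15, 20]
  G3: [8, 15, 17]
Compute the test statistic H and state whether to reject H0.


Step 1: Combine all N = 9 observations and assign midranks.
sorted (value, group, rank): (5,G2,1), (8,G3,2), (10,G1,3), (15,G2,4.5), (15,G3,4.5), (17,G3,6), (20,G2,7), (22,G1,8), (23,G1,9)
Step 2: Sum ranks within each group.
R_1 = 20 (n_1 = 3)
R_2 = 12.5 (n_2 = 3)
R_3 = 12.5 (n_3 = 3)
Step 3: H = 12/(N(N+1)) * sum(R_i^2/n_i) - 3(N+1)
     = 12/(9*10) * (20^2/3 + 12.5^2/3 + 12.5^2/3) - 3*10
     = 0.133333 * 237.5 - 30
     = 1.666667.
Step 4: Ties present; correction factor C = 1 - 6/(9^3 - 9) = 0.991667. Corrected H = 1.666667 / 0.991667 = 1.680672.
Step 5: Under H0, H ~ chi^2(2); p-value = 0.431565.
Step 6: alpha = 0.05. fail to reject H0.

H = 1.6807, df = 2, p = 0.431565, fail to reject H0.


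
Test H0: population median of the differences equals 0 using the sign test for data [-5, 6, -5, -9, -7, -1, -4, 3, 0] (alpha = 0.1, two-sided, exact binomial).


Step 1: Discard zero differences. Original n = 9; n_eff = number of nonzero differences = 8.
Nonzero differences (with sign): -5, +6, -5, -9, -7, -1, -4, +3
Step 2: Count signs: positive = 2, negative = 6.
Step 3: Under H0: P(positive) = 0.5, so the number of positives S ~ Bin(8, 0.5).
Step 4: Two-sided exact p-value = sum of Bin(8,0.5) probabilities at or below the observed probability = 0.289062.
Step 5: alpha = 0.1. fail to reject H0.

n_eff = 8, pos = 2, neg = 6, p = 0.289062, fail to reject H0.


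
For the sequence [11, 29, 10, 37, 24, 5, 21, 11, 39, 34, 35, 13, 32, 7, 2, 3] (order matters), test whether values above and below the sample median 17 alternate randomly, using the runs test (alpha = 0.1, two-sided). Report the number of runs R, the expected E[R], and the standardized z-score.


Step 1: Compute median = 17; label A = above, B = below.
Labels in order: BABAABABAAABABBB  (n_A = 8, n_B = 8)
Step 2: Count runs R = 11.
Step 3: Under H0 (random ordering), E[R] = 2*n_A*n_B/(n_A+n_B) + 1 = 2*8*8/16 + 1 = 9.0000.
        Var[R] = 2*n_A*n_B*(2*n_A*n_B - n_A - n_B) / ((n_A+n_B)^2 * (n_A+n_B-1)) = 14336/3840 = 3.7333.
        SD[R] = 1.9322.
Step 4: Continuity-corrected z = (R - 0.5 - E[R]) / SD[R] = (11 - 0.5 - 9.0000) / 1.9322 = 0.7763.
Step 5: Two-sided p-value via normal approximation = 2*(1 - Phi(|z|)) = 0.437558.
Step 6: alpha = 0.1. fail to reject H0.

R = 11, z = 0.7763, p = 0.437558, fail to reject H0.
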